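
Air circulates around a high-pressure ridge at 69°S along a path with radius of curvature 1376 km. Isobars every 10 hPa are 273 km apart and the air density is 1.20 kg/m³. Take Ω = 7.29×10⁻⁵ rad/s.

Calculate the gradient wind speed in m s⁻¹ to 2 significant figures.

Coriolis parameter at 69°S:
f = 2Ω sin φ = 2 × 7.29×10⁻⁵ × sin 69° = 1.36×10⁻⁴ s⁻¹
Pressure gradient: |∂P/∂n| = 1000 Pa / 273000 m = 3.66×10⁻³ Pa/m
Geostrophic speed: V_g = |∂P/∂n|/(fρ) = 3.66×10⁻³/(1.36×10⁻⁴ × 1.20) = 22.4 m/s
Around a high, pressure-gradient force acts outward with centrifugal, so Coriolis balances both:
fV = (1/ρ)|∂P/∂n| + V²/R  →  V² − fR·V + fR·V_g = 0
With fR = 1.36×10⁻⁴ × 1376×10³ m = 187 m/s:
V = [fR − √((fR)² − 4 fR V_g)]/2 = [187 − √(187² − 4×187×22.4)]/2 = 26 m/s
Supergeostrophic (V > V_g = 22.4 m/s), as expected around a high.

26 m s⁻¹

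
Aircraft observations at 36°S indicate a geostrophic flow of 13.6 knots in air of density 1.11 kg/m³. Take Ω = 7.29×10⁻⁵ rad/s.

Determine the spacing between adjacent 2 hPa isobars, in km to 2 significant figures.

300 km

Coriolis parameter at 36°S:
f = 2Ω sin φ = 2 × 7.29×10⁻⁵ × sin 36° = 8.57×10⁻⁵ s⁻¹
Wind speed in SI: 13.6 knots = 7.00 m/s
Geostrophic balance rearranged: |∂P/∂n| = f ρ V_g
|∂P/∂n| = 8.57×10⁻⁵ × 1.11 × 7.00 = 6.66×10⁻⁴ Pa/m
Isobar spacing: Δn = ΔP/|∂P/∂n| = 200 Pa / 6.66×10⁻⁴ Pa/m = 300506 m ≈ 300 km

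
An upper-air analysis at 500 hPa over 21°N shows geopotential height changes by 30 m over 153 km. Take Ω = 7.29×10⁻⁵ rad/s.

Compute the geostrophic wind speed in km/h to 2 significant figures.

130 km/h

Coriolis parameter at 21°N:
f = 2Ω sin φ = 2 × 7.29×10⁻⁵ × sin 21° = 5.23×10⁻⁵ s⁻¹
Height gradient: |∂Z/∂n| = 30 m / 153000 m = 1.96×10⁻⁴
On a pressure surface, geostrophic balance gives V_g = (g/f)|∂Z/∂n|:
V_g = 9.81 × 1.96×10⁻⁴ / 5.23×10⁻⁵ = 36.8 m/s
Converting: 36.8 m/s × 3.6 = 130 km/h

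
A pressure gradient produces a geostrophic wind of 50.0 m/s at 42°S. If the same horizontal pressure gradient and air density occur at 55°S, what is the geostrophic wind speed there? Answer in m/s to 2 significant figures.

With the same pressure gradient and density, V_g ∝ 1/f ∝ 1/sin φ.
V₂ = V₁ · sin φ₁ / sin φ₂ = 50.0 × sin 42° / sin 55°
V₂ = 50.0 × 0.6691/0.8192 = 41 m/s

41 m/s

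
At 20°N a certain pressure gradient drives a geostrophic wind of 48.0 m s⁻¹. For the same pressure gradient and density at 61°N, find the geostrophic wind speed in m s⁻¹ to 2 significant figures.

19 m s⁻¹

With the same pressure gradient and density, V_g ∝ 1/f ∝ 1/sin φ.
V₂ = V₁ · sin φ₁ / sin φ₂ = 48.0 × sin 20° / sin 61°
V₂ = 48.0 × 0.3420/0.8746 = 19 m s⁻¹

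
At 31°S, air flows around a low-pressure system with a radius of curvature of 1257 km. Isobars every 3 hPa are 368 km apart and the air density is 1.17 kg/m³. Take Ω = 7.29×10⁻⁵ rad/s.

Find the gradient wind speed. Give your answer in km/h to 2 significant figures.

31 km/h

Coriolis parameter at 31°S:
f = 2Ω sin φ = 2 × 7.29×10⁻⁵ × sin 31° = 7.51×10⁻⁵ s⁻¹
Pressure gradient: |∂P/∂n| = 300 Pa / 368000 m = 8.15×10⁻⁴ Pa/m
Geostrophic speed: V_g = |∂P/∂n|/(fρ) = 8.15×10⁻⁴/(7.51×10⁻⁵ × 1.17) = 9.28 m/s
Around a low, centrifugal force acts outward with Coriolis, so pressure-gradient force balances both:
(1/ρ)|∂P/∂n| = fV + V²/R  →  V² + fR·V − fR·V_g = 0
With fR = 7.51×10⁻⁵ × 1257×10³ m = 94.4 m/s:
V = [−fR + √((fR)² + 4 fR V_g)]/2 = [−94.4 + √(94.4² + 4×94.4×9.28)]/2 = 8.51 m/s
Subgeostrophic (V < V_g = 9.28 m/s), as expected around a low.
Converting: 8.51 m/s × 3.6 = 31 km/h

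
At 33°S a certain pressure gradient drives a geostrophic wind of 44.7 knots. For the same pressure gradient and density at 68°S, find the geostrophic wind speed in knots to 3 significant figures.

With the same pressure gradient and density, V_g ∝ 1/f ∝ 1/sin φ.
V₂ = V₁ · sin φ₁ / sin φ₂ = 44.7 × sin 33° / sin 68°
V₂ = 44.7 × 0.5446/0.9272 = 26.3 knots

26.3 knots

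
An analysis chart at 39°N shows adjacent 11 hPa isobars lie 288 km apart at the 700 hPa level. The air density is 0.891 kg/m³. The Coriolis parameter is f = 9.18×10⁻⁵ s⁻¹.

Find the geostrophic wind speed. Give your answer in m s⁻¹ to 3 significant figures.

Pressure gradient: |∂P/∂n| = 1100 Pa / 288000 m = 3.82×10⁻³ Pa/m
Geostrophic balance (pressure-gradient force = Coriolis force):
V_g = (1/(fρ)) |∂P/∂n| = 3.82×10⁻³ / (9.18×10⁻⁵ × 0.891) = 46.7 m/s

46.7 m s⁻¹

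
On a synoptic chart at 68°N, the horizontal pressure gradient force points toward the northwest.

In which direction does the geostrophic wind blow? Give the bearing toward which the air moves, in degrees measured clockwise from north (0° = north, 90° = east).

The pressure-gradient force points toward the northwest (bearing 315°).
Geostrophic balance: in the Northern Hemisphere the Coriolis force deflects motion to the right, so the geostrophic wind blows 90° to the right of the pressure-gradient force (low pressure on the left).
Rotating 315° by 90° clockwise gives 045° — the wind blows toward the northeast.

045°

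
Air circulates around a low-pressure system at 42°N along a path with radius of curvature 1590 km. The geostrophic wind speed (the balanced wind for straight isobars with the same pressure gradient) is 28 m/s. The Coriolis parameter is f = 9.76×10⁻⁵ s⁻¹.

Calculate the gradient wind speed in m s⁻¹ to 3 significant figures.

24.2 m s⁻¹

Around a low, centrifugal force acts outward with Coriolis, so pressure-gradient force balances both:
(1/ρ)|∂P/∂n| = fV + V²/R  →  V² + fR·V − fR·V_g = 0
With fR = 9.76×10⁻⁵ × 1590×10³ m = 155 m/s:
V = [−fR + √((fR)² + 4 fR V_g)]/2 = [−155 + √(155² + 4×155×28)]/2 = 24.2 m/s
Subgeostrophic (V < V_g = 28 m/s), as expected around a low.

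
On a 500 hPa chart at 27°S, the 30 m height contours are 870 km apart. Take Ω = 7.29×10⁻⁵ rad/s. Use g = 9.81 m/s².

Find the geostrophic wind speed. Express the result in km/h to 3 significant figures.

18.4 km/h

Coriolis parameter at 27°S:
f = 2Ω sin φ = 2 × 7.29×10⁻⁵ × sin 27° = 6.62×10⁻⁵ s⁻¹
Height gradient: |∂Z/∂n| = 30 m / 870000 m = 3.45×10⁻⁵
On a pressure surface, geostrophic balance gives V_g = (g/f)|∂Z/∂n|:
V_g = 9.81 × 3.45×10⁻⁵ / 6.62×10⁻⁵ = 5.11 m/s
Converting: 5.11 m/s × 3.6 = 18.4 km/h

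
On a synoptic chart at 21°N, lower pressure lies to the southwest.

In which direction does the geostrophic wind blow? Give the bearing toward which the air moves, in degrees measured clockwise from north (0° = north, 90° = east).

315°

The pressure-gradient force points toward the southwest (bearing 225°).
Geostrophic balance: in the Northern Hemisphere the Coriolis force deflects motion to the right, so the geostrophic wind blows 90° to the right of the pressure-gradient force (low pressure on the left).
Rotating 225° by 90° clockwise gives 315° — the wind blows toward the northwest.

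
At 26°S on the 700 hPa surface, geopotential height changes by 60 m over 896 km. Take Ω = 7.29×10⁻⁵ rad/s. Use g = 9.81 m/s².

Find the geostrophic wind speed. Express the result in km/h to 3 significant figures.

Coriolis parameter at 26°S:
f = 2Ω sin φ = 2 × 7.29×10⁻⁵ × sin 26° = 6.39×10⁻⁵ s⁻¹
Height gradient: |∂Z/∂n| = 60 m / 896000 m = 6.70×10⁻⁵
On a pressure surface, geostrophic balance gives V_g = (g/f)|∂Z/∂n|:
V_g = 9.81 × 6.70×10⁻⁵ / 6.39×10⁻⁵ = 10.3 m/s
Converting: 10.3 m/s × 3.6 = 37.0 km/h

37.0 km/h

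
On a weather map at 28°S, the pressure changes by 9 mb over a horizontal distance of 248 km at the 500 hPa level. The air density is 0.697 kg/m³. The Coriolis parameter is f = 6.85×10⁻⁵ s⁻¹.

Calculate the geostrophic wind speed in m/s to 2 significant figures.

Pressure gradient: |∂P/∂n| = 900 Pa / 248000 m = 3.63×10⁻³ Pa/m
Geostrophic balance (pressure-gradient force = Coriolis force):
V_g = (1/(fρ)) |∂P/∂n| = 3.63×10⁻³ / (6.85×10⁻⁵ × 0.697) = 76.0 m/s

76 m/s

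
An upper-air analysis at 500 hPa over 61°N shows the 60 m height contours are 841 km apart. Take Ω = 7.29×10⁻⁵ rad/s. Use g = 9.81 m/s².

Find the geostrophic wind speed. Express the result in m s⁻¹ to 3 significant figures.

5.49 m s⁻¹

Coriolis parameter at 61°N:
f = 2Ω sin φ = 2 × 7.29×10⁻⁵ × sin 61° = 1.28×10⁻⁴ s⁻¹
Height gradient: |∂Z/∂n| = 60 m / 841000 m = 7.13×10⁻⁵
On a pressure surface, geostrophic balance gives V_g = (g/f)|∂Z/∂n|:
V_g = 9.81 × 7.13×10⁻⁵ / 1.28×10⁻⁴ = 5.49 m/s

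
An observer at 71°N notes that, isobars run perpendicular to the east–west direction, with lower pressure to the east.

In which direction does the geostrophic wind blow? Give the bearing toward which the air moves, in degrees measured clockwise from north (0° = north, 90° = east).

The pressure-gradient force points toward the east (bearing 090°).
Geostrophic balance: in the Northern Hemisphere the Coriolis force deflects motion to the right, so the geostrophic wind blows 90° to the right of the pressure-gradient force (low pressure on the left).
Rotating 090° by 90° clockwise gives 180° — the wind blows toward the south.

180°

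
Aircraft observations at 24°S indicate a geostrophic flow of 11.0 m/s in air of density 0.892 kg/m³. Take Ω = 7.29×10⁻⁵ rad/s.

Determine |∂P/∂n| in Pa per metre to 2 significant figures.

5.8×10⁻⁴ Pa/m

Coriolis parameter at 24°S:
f = 2Ω sin φ = 2 × 7.29×10⁻⁵ × sin 24° = 5.93×10⁻⁵ s⁻¹
Geostrophic balance rearranged: |∂P/∂n| = f ρ V_g
|∂P/∂n| = 5.93×10⁻⁵ × 0.892 × 11.0 = 5.82×10⁻⁴ Pa/m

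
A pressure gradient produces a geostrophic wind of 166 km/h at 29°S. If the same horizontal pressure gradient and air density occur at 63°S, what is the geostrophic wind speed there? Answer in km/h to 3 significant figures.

90.3 km/h

With the same pressure gradient and density, V_g ∝ 1/f ∝ 1/sin φ.
V₂ = V₁ · sin φ₁ / sin φ₂ = 166 × sin 29° / sin 63°
V₂ = 166 × 0.4848/0.8910 = 90.3 km/h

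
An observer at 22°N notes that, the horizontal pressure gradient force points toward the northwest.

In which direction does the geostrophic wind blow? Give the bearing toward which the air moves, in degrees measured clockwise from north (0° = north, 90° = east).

045°

The pressure-gradient force points toward the northwest (bearing 315°).
Geostrophic balance: in the Northern Hemisphere the Coriolis force deflects motion to the right, so the geostrophic wind blows 90° to the right of the pressure-gradient force (low pressure on the left).
Rotating 315° by 90° clockwise gives 045° — the wind blows toward the northeast.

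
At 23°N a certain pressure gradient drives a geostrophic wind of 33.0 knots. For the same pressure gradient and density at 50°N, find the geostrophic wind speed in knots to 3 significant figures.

16.8 knots

With the same pressure gradient and density, V_g ∝ 1/f ∝ 1/sin φ.
V₂ = V₁ · sin φ₁ / sin φ₂ = 33.0 × sin 23° / sin 50°
V₂ = 33.0 × 0.3907/0.7660 = 16.8 knots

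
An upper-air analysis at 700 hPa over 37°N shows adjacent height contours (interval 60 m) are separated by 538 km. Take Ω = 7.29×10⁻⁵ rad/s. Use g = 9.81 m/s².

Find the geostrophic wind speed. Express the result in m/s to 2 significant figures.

Coriolis parameter at 37°N:
f = 2Ω sin φ = 2 × 7.29×10⁻⁵ × sin 37° = 8.77×10⁻⁵ s⁻¹
Height gradient: |∂Z/∂n| = 60 m / 538000 m = 1.12×10⁻⁴
On a pressure surface, geostrophic balance gives V_g = (g/f)|∂Z/∂n|:
V_g = 9.81 × 1.12×10⁻⁴ / 8.77×10⁻⁵ = 12.5 m/s

12 m/s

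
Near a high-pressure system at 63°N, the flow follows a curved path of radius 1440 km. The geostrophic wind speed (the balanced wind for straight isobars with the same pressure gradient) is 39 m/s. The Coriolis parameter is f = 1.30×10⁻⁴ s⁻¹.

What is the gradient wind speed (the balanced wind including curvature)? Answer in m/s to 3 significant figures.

55.4 m/s

Around a high, pressure-gradient force acts outward with centrifugal, so Coriolis balances both:
fV = (1/ρ)|∂P/∂n| + V²/R  →  V² − fR·V + fR·V_g = 0
With fR = 1.30×10⁻⁴ × 1440×10³ m = 187 m/s:
V = [fR − √((fR)² − 4 fR V_g)]/2 = [187 − √(187² − 4×187×39)]/2 = 55.4 m/s
Supergeostrophic (V > V_g = 39 m/s), as expected around a high.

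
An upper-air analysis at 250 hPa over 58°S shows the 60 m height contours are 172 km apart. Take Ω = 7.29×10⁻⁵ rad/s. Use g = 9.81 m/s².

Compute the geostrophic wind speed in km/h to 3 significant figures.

Coriolis parameter at 58°S:
f = 2Ω sin φ = 2 × 7.29×10⁻⁵ × sin 58° = 1.24×10⁻⁴ s⁻¹
Height gradient: |∂Z/∂n| = 60 m / 172000 m = 3.49×10⁻⁴
On a pressure surface, geostrophic balance gives V_g = (g/f)|∂Z/∂n|:
V_g = 9.81 × 3.49×10⁻⁴ / 1.24×10⁻⁴ = 27.7 m/s
Converting: 27.7 m/s × 3.6 = 99.6 km/h

99.6 km/h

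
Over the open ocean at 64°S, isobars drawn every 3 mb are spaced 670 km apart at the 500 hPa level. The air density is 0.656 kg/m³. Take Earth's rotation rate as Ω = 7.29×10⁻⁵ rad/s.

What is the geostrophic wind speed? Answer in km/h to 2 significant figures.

19 km/h

Coriolis parameter at 64°S:
f = 2Ω sin φ = 2 × 7.29×10⁻⁵ × sin 64° = 1.31×10⁻⁴ s⁻¹
Pressure gradient: |∂P/∂n| = 300 Pa / 670000 m = 4.48×10⁻⁴ Pa/m
Geostrophic balance (pressure-gradient force = Coriolis force):
V_g = (1/(fρ)) |∂P/∂n| = 4.48×10⁻⁴ / (1.31×10⁻⁴ × 0.656) = 5.21 m/s
Converting: 5.21 m/s × 3.6 = 19 km/h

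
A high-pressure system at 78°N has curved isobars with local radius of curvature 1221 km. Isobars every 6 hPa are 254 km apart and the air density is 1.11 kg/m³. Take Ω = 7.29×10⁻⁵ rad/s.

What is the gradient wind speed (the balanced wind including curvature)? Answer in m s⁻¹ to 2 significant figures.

Coriolis parameter at 78°N:
f = 2Ω sin φ = 2 × 7.29×10⁻⁵ × sin 78° = 1.43×10⁻⁴ s⁻¹
Pressure gradient: |∂P/∂n| = 600 Pa / 254000 m = 2.36×10⁻³ Pa/m
Geostrophic speed: V_g = |∂P/∂n|/(fρ) = 2.36×10⁻³/(1.43×10⁻⁴ × 1.11) = 14.9 m/s
Around a high, pressure-gradient force acts outward with centrifugal, so Coriolis balances both:
fV = (1/ρ)|∂P/∂n| + V²/R  →  V² − fR·V + fR·V_g = 0
With fR = 1.43×10⁻⁴ × 1221×10³ m = 174 m/s:
V = [fR − √((fR)² − 4 fR V_g)]/2 = [174 − √(174² − 4×174×14.9)]/2 = 16.5 m/s
Supergeostrophic (V > V_g = 14.9 m/s), as expected around a high.

16 m s⁻¹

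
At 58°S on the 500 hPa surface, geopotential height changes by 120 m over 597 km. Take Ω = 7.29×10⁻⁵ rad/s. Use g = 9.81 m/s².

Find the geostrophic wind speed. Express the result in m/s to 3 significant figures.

15.9 m/s

Coriolis parameter at 58°S:
f = 2Ω sin φ = 2 × 7.29×10⁻⁵ × sin 58° = 1.24×10⁻⁴ s⁻¹
Height gradient: |∂Z/∂n| = 120 m / 597000 m = 2.01×10⁻⁴
On a pressure surface, geostrophic balance gives V_g = (g/f)|∂Z/∂n|:
V_g = 9.81 × 2.01×10⁻⁴ / 1.24×10⁻⁴ = 15.9 m/s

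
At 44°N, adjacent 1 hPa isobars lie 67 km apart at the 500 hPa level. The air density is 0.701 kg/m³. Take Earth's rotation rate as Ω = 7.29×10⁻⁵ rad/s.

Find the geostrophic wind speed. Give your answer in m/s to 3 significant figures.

Coriolis parameter at 44°N:
f = 2Ω sin φ = 2 × 7.29×10⁻⁵ × sin 44° = 1.01×10⁻⁴ s⁻¹
Pressure gradient: |∂P/∂n| = 100 Pa / 67000 m = 1.49×10⁻³ Pa/m
Geostrophic balance (pressure-gradient force = Coriolis force):
V_g = (1/(fρ)) |∂P/∂n| = 1.49×10⁻³ / (1.01×10⁻⁴ × 0.701) = 21.0 m/s

21.0 m/s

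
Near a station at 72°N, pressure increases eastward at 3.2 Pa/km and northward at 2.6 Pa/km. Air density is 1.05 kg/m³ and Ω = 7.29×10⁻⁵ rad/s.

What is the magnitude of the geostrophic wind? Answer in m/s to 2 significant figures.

28 m/s

Coriolis parameter at 72°N:
f = 2Ω sin φ = 2 × 7.29×10⁻⁵ × sin 72° = 1.39×10⁻⁴ s⁻¹
Component geostrophic relations (x east, y north):
u_g = −(1/(fρ)) ∂P/∂y,  v_g = (1/(fρ)) ∂P/∂x
u_g = −(2.6×10⁻³)/(1.39×10⁻⁴ × 1.05) = −17.9 m/s;  v_g = (3.2×10⁻³)/(1.39×10⁻⁴ × 1.05) = 22.0 m/s
|V_g| = √(u_g² + v_g²) = 28.3 m/s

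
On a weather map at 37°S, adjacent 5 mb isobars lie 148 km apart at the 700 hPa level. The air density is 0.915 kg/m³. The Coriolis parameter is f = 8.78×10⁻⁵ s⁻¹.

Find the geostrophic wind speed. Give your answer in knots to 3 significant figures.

81.7 knots

Pressure gradient: |∂P/∂n| = 500 Pa / 148000 m = 3.38×10⁻³ Pa/m
Geostrophic balance (pressure-gradient force = Coriolis force):
V_g = (1/(fρ)) |∂P/∂n| = 3.38×10⁻³ / (8.78×10⁻⁵ × 0.915) = 42.1 m/s
Converting: 42.1 m/s × 1.944 = 81.7 knots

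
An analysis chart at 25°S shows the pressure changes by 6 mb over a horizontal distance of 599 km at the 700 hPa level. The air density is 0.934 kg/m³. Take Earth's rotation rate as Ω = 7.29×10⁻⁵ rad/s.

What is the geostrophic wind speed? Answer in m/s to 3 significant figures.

17.4 m/s

Coriolis parameter at 25°S:
f = 2Ω sin φ = 2 × 7.29×10⁻⁵ × sin 25° = 6.16×10⁻⁵ s⁻¹
Pressure gradient: |∂P/∂n| = 600 Pa / 599000 m = 1.00×10⁻³ Pa/m
Geostrophic balance (pressure-gradient force = Coriolis force):
V_g = (1/(fρ)) |∂P/∂n| = 1.00×10⁻³ / (6.16×10⁻⁵ × 0.934) = 17.4 m/s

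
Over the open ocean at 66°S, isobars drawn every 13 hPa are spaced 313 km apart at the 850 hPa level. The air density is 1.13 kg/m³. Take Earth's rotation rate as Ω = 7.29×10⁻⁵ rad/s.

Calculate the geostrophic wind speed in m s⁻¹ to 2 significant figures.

28 m s⁻¹

Coriolis parameter at 66°S:
f = 2Ω sin φ = 2 × 7.29×10⁻⁵ × sin 66° = 1.33×10⁻⁴ s⁻¹
Pressure gradient: |∂P/∂n| = 1300 Pa / 313000 m = 4.15×10⁻³ Pa/m
Geostrophic balance (pressure-gradient force = Coriolis force):
V_g = (1/(fρ)) |∂P/∂n| = 4.15×10⁻³ / (1.33×10⁻⁴ × 1.13) = 27.6 m/s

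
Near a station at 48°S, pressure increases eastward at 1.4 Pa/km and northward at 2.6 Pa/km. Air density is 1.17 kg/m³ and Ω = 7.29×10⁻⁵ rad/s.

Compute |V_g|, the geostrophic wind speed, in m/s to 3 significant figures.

Coriolis parameter at 48°S:
f = 2Ω sin φ = 2 × 7.29×10⁻⁵ × sin 48° = 1.08×10⁻⁴ s⁻¹
In the Southern Hemisphere f is negative: f = −1.08×10⁻⁴ s⁻¹.
Component geostrophic relations (x east, y north):
u_g = −(1/(fρ)) ∂P/∂y,  v_g = (1/(fρ)) ∂P/∂x
u_g = −(2.6×10⁻³)/(−1.08×10⁻⁴ × 1.17) = 20.5 m/s;  v_g = (1.4×10⁻³)/(−1.08×10⁻⁴ × 1.17) = −11.0 m/s
|V_g| = √(u_g² + v_g²) = 23.3 m/s

23.3 m/s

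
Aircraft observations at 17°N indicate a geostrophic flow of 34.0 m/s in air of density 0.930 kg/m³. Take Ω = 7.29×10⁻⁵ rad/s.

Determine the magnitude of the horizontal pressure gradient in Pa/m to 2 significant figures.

Coriolis parameter at 17°N:
f = 2Ω sin φ = 2 × 7.29×10⁻⁵ × sin 17° = 4.26×10⁻⁵ s⁻¹
Geostrophic balance rearranged: |∂P/∂n| = f ρ V_g
|∂P/∂n| = 4.26×10⁻⁵ × 0.930 × 34.0 = 1.35×10⁻³ Pa/m

1.3×10⁻³ Pa/m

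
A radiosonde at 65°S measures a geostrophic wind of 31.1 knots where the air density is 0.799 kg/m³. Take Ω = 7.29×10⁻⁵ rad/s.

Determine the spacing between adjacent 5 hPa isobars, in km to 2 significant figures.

300 km

Coriolis parameter at 65°S:
f = 2Ω sin φ = 2 × 7.29×10⁻⁵ × sin 65° = 1.32×10⁻⁴ s⁻¹
Wind speed in SI: 31.1 knots = 16.0 m/s
Geostrophic balance rearranged: |∂P/∂n| = f ρ V_g
|∂P/∂n| = 1.32×10⁻⁴ × 0.799 × 16.0 = 1.69×10⁻³ Pa/m
Isobar spacing: Δn = ΔP/|∂P/∂n| = 500 Pa / 1.69×10⁻³ Pa/m = 296000 m ≈ 300 km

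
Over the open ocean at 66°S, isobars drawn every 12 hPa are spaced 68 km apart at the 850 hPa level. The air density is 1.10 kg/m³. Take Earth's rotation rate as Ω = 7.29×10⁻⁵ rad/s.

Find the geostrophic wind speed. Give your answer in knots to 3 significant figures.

Coriolis parameter at 66°S:
f = 2Ω sin φ = 2 × 7.29×10⁻⁵ × sin 66° = 1.33×10⁻⁴ s⁻¹
Pressure gradient: |∂P/∂n| = 1200 Pa / 68000 m = 1.76×10⁻² Pa/m
Geostrophic balance (pressure-gradient force = Coriolis force):
V_g = (1/(fρ)) |∂P/∂n| = 1.76×10⁻² / (1.33×10⁻⁴ × 1.10) = 120 m/s
Converting: 120 m/s × 1.944 = 234 knots

234 knots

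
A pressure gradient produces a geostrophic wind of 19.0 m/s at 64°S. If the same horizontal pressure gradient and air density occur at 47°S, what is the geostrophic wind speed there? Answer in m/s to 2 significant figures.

23 m/s

With the same pressure gradient and density, V_g ∝ 1/f ∝ 1/sin φ.
V₂ = V₁ · sin φ₁ / sin φ₂ = 19.0 × sin 64° / sin 47°
V₂ = 19.0 × 0.8988/0.7314 = 23 m/s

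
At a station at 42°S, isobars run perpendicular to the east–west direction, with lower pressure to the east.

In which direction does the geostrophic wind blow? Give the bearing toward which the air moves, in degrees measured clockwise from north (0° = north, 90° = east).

000°

The pressure-gradient force points toward the east (bearing 090°).
Geostrophic balance: in the Southern Hemisphere the Coriolis force deflects motion to the left, so the geostrophic wind blows 90° to the left of the pressure-gradient force (low pressure on the right).
Rotating 090° by 90° counterclockwise gives 000° — the wind blows toward the north.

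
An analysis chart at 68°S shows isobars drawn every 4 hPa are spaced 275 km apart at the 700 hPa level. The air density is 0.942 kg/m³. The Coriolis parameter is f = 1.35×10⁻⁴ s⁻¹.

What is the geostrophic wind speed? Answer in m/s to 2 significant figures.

Pressure gradient: |∂P/∂n| = 400 Pa / 275000 m = 1.45×10⁻³ Pa/m
Geostrophic balance (pressure-gradient force = Coriolis force):
V_g = (1/(fρ)) |∂P/∂n| = 1.45×10⁻³ / (1.35×10⁻⁴ × 0.942) = 11.4 m/s

11 m/s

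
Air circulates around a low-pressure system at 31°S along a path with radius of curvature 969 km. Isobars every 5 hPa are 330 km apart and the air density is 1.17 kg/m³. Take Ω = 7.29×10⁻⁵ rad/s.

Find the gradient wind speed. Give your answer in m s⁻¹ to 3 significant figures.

14.4 m s⁻¹

Coriolis parameter at 31°S:
f = 2Ω sin φ = 2 × 7.29×10⁻⁵ × sin 31° = 7.51×10⁻⁵ s⁻¹
Pressure gradient: |∂P/∂n| = 500 Pa / 330000 m = 1.52×10⁻³ Pa/m
Geostrophic speed: V_g = |∂P/∂n|/(fρ) = 1.52×10⁻³/(7.51×10⁻⁵ × 1.17) = 17.2 m/s
Around a low, centrifugal force acts outward with Coriolis, so pressure-gradient force balances both:
(1/ρ)|∂P/∂n| = fV + V²/R  →  V² + fR·V − fR·V_g = 0
With fR = 7.51×10⁻⁵ × 969×10³ m = 72.8 m/s:
V = [−fR + √((fR)² + 4 fR V_g)]/2 = [−72.8 + √(72.8² + 4×72.8×17.2)]/2 = 14.4 m/s
Subgeostrophic (V < V_g = 17.2 m/s), as expected around a low.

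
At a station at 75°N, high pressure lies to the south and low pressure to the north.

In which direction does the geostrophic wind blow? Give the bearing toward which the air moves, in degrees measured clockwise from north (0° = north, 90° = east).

The pressure-gradient force points toward the north (bearing 000°).
Geostrophic balance: in the Northern Hemisphere the Coriolis force deflects motion to the right, so the geostrophic wind blows 90° to the right of the pressure-gradient force (low pressure on the left).
Rotating 000° by 90° clockwise gives 090° — the wind blows toward the east.

090°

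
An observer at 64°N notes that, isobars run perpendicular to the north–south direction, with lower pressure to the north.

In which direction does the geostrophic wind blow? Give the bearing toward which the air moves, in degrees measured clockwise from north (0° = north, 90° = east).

090°

The pressure-gradient force points toward the north (bearing 000°).
Geostrophic balance: in the Northern Hemisphere the Coriolis force deflects motion to the right, so the geostrophic wind blows 90° to the right of the pressure-gradient force (low pressure on the left).
Rotating 000° by 90° clockwise gives 090° — the wind blows toward the east.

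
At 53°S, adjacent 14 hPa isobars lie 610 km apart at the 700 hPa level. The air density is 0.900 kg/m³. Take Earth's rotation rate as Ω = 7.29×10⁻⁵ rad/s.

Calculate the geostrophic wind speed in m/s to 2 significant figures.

Coriolis parameter at 53°S:
f = 2Ω sin φ = 2 × 7.29×10⁻⁵ × sin 53° = 1.16×10⁻⁴ s⁻¹
Pressure gradient: |∂P/∂n| = 1400 Pa / 610000 m = 2.30×10⁻³ Pa/m
Geostrophic balance (pressure-gradient force = Coriolis force):
V_g = (1/(fρ)) |∂P/∂n| = 2.30×10⁻³ / (1.16×10⁻⁴ × 0.900) = 21.9 m/s

22 m/s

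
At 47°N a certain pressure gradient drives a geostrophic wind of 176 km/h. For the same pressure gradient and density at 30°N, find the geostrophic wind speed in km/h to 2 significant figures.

260 km/h

With the same pressure gradient and density, V_g ∝ 1/f ∝ 1/sin φ.
V₂ = V₁ · sin φ₁ / sin φ₂ = 176 × sin 47° / sin 30°
V₂ = 176 × 0.7314/0.5000 = 260 km/h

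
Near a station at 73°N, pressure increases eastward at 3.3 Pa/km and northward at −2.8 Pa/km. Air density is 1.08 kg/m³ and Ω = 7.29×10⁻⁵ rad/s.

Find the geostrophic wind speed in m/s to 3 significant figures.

Coriolis parameter at 73°N:
f = 2Ω sin φ = 2 × 7.29×10⁻⁵ × sin 73° = 1.39×10⁻⁴ s⁻¹
Component geostrophic relations (x east, y north):
u_g = −(1/(fρ)) ∂P/∂y,  v_g = (1/(fρ)) ∂P/∂x
u_g = −(−2.8×10⁻³)/(1.39×10⁻⁴ × 1.08) = 18.6 m/s;  v_g = (3.3×10⁻³)/(1.39×10⁻⁴ × 1.08) = 21.9 m/s
|V_g| = √(u_g² + v_g²) = 28.7 m/s

28.7 m/s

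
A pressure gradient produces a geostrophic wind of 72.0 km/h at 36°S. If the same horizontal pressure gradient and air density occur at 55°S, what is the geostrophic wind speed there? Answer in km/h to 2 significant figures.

With the same pressure gradient and density, V_g ∝ 1/f ∝ 1/sin φ.
V₂ = V₁ · sin φ₁ / sin φ₂ = 72.0 × sin 36° / sin 55°
V₂ = 72.0 × 0.5878/0.8192 = 52 km/h

52 km/h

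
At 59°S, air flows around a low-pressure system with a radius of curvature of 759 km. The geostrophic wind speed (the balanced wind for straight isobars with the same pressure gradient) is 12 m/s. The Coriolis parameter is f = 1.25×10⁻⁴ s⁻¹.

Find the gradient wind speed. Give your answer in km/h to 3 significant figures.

38.8 km/h

Around a low, centrifugal force acts outward with Coriolis, so pressure-gradient force balances both:
(1/ρ)|∂P/∂n| = fV + V²/R  →  V² + fR·V − fR·V_g = 0
With fR = 1.25×10⁻⁴ × 759×10³ m = 94.9 m/s:
V = [−fR + √((fR)² + 4 fR V_g)]/2 = [−94.9 + √(94.9² + 4×94.9×12)]/2 = 10.8 m/s
Subgeostrophic (V < V_g = 12 m/s), as expected around a low.
Converting: 10.8 m/s × 3.6 = 38.8 km/h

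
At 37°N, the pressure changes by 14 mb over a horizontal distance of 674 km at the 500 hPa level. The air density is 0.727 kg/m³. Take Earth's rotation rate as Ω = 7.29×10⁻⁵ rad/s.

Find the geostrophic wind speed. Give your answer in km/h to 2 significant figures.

Coriolis parameter at 37°N:
f = 2Ω sin φ = 2 × 7.29×10⁻⁵ × sin 37° = 8.77×10⁻⁵ s⁻¹
Pressure gradient: |∂P/∂n| = 1400 Pa / 674000 m = 2.08×10⁻³ Pa/m
Geostrophic balance (pressure-gradient force = Coriolis force):
V_g = (1/(fρ)) |∂P/∂n| = 2.08×10⁻³ / (8.77×10⁻⁵ × 0.727) = 32.6 m/s
Converting: 32.6 m/s × 3.6 = 120 km/h

120 km/h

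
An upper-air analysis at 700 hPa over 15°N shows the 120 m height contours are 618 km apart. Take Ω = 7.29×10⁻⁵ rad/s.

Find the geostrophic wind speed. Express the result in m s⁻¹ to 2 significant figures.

Coriolis parameter at 15°N:
f = 2Ω sin φ = 2 × 7.29×10⁻⁵ × sin 15° = 3.77×10⁻⁵ s⁻¹
Height gradient: |∂Z/∂n| = 120 m / 618000 m = 1.94×10⁻⁴
On a pressure surface, geostrophic balance gives V_g = (g/f)|∂Z/∂n|:
V_g = 9.81 × 1.94×10⁻⁴ / 3.77×10⁻⁵ = 50.5 m/s

50 m s⁻¹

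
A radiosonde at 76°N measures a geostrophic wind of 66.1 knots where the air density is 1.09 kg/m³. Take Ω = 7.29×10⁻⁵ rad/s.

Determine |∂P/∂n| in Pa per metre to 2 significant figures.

5.2×10⁻³ Pa/m

Coriolis parameter at 76°N:
f = 2Ω sin φ = 2 × 7.29×10⁻⁵ × sin 76° = 1.41×10⁻⁴ s⁻¹
Wind speed in SI: 66.1 knots = 34.0 m/s
Geostrophic balance rearranged: |∂P/∂n| = f ρ V_g
|∂P/∂n| = 1.41×10⁻⁴ × 1.09 × 34.0 = 5.24×10⁻³ Pa/m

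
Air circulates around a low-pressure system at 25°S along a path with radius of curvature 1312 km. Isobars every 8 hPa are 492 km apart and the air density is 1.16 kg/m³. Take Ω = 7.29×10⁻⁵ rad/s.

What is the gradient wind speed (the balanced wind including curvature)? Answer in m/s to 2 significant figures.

19 m/s

Coriolis parameter at 25°S:
f = 2Ω sin φ = 2 × 7.29×10⁻⁵ × sin 25° = 6.16×10⁻⁵ s⁻¹
Pressure gradient: |∂P/∂n| = 800 Pa / 492000 m = 1.63×10⁻³ Pa/m
Geostrophic speed: V_g = |∂P/∂n|/(fρ) = 1.63×10⁻³/(6.16×10⁻⁵ × 1.16) = 22.7 m/s
Around a low, centrifugal force acts outward with Coriolis, so pressure-gradient force balances both:
(1/ρ)|∂P/∂n| = fV + V²/R  →  V² + fR·V − fR·V_g = 0
With fR = 6.16×10⁻⁵ × 1312×10³ m = 80.8 m/s:
V = [−fR + √((fR)² + 4 fR V_g)]/2 = [−80.8 + √(80.8² + 4×80.8×22.7)]/2 = 18.5 m/s
Subgeostrophic (V < V_g = 22.7 m/s), as expected around a low.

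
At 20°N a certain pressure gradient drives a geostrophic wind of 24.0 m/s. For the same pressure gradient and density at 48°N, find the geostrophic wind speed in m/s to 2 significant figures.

With the same pressure gradient and density, V_g ∝ 1/f ∝ 1/sin φ.
V₂ = V₁ · sin φ₁ / sin φ₂ = 24.0 × sin 20° / sin 48°
V₂ = 24.0 × 0.3420/0.7431 = 11 m/s

11 m/s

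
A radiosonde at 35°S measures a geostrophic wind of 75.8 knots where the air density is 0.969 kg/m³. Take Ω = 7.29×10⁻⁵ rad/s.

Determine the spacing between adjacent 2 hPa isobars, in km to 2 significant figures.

63 km

Coriolis parameter at 35°S:
f = 2Ω sin φ = 2 × 7.29×10⁻⁵ × sin 35° = 8.36×10⁻⁵ s⁻¹
Wind speed in SI: 75.8 knots = 39.0 m/s
Geostrophic balance rearranged: |∂P/∂n| = f ρ V_g
|∂P/∂n| = 8.36×10⁻⁵ × 0.969 × 39.0 = 3.16×10⁻³ Pa/m
Isobar spacing: Δn = ΔP/|∂P/∂n| = 200 Pa / 3.16×10⁻³ Pa/m = 63292 m ≈ 63 km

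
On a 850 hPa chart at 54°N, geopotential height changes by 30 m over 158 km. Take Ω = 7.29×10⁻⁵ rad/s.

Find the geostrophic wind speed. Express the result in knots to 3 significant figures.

Coriolis parameter at 54°N:
f = 2Ω sin φ = 2 × 7.29×10⁻⁵ × sin 54° = 1.18×10⁻⁴ s⁻¹
Height gradient: |∂Z/∂n| = 30 m / 158000 m = 1.90×10⁻⁴
On a pressure surface, geostrophic balance gives V_g = (g/f)|∂Z/∂n|:
V_g = 9.81 × 1.90×10⁻⁴ / 1.18×10⁻⁴ = 15.8 m/s
Converting: 15.8 m/s × 1.944 = 30.7 knots

30.7 knots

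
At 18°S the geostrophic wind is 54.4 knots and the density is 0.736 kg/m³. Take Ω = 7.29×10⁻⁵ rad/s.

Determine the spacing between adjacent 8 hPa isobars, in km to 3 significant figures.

Coriolis parameter at 18°S:
f = 2Ω sin φ = 2 × 7.29×10⁻⁵ × sin 18° = 4.51×10⁻⁵ s⁻¹
Wind speed in SI: 54.4 knots = 28.0 m/s
Geostrophic balance rearranged: |∂P/∂n| = f ρ V_g
|∂P/∂n| = 4.51×10⁻⁵ × 0.736 × 28.0 = 9.28×10⁻⁴ Pa/m
Isobar spacing: Δn = ΔP/|∂P/∂n| = 800 Pa / 9.28×10⁻⁴ Pa/m = 862056 m ≈ 862 km

862 km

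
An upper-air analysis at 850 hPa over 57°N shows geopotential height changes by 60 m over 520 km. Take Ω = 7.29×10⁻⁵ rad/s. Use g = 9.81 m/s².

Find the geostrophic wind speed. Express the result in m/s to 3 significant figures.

Coriolis parameter at 57°N:
f = 2Ω sin φ = 2 × 7.29×10⁻⁵ × sin 57° = 1.22×10⁻⁴ s⁻¹
Height gradient: |∂Z/∂n| = 60 m / 520000 m = 1.15×10⁻⁴
On a pressure surface, geostrophic balance gives V_g = (g/f)|∂Z/∂n|:
V_g = 9.81 × 1.15×10⁻⁴ / 1.22×10⁻⁴ = 9.26 m/s

9.26 m/s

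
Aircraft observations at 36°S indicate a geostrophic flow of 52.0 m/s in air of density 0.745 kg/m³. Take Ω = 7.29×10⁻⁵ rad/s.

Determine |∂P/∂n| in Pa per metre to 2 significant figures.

Coriolis parameter at 36°S:
f = 2Ω sin φ = 2 × 7.29×10⁻⁵ × sin 36° = 8.57×10⁻⁵ s⁻¹
Geostrophic balance rearranged: |∂P/∂n| = f ρ V_g
|∂P/∂n| = 8.57×10⁻⁵ × 0.745 × 52.0 = 3.32×10⁻³ Pa/m

3.3×10⁻³ Pa/m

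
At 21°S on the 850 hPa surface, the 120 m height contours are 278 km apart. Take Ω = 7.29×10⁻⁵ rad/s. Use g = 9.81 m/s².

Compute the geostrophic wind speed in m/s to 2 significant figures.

Coriolis parameter at 21°S:
f = 2Ω sin φ = 2 × 7.29×10⁻⁵ × sin 21° = 5.23×10⁻⁵ s⁻¹
Height gradient: |∂Z/∂n| = 120 m / 278000 m = 4.32×10⁻⁴
On a pressure surface, geostrophic balance gives V_g = (g/f)|∂Z/∂n|:
V_g = 9.81 × 4.32×10⁻⁴ / 5.23×10⁻⁵ = 81.0 m/s

81 m/s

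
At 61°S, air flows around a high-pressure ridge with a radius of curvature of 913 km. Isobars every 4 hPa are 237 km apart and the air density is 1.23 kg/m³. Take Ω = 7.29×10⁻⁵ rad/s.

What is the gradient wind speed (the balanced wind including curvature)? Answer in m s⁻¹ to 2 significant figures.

12 m s⁻¹

Coriolis parameter at 61°S:
f = 2Ω sin φ = 2 × 7.29×10⁻⁵ × sin 61° = 1.28×10⁻⁴ s⁻¹
Pressure gradient: |∂P/∂n| = 400 Pa / 237000 m = 1.69×10⁻³ Pa/m
Geostrophic speed: V_g = |∂P/∂n|/(fρ) = 1.69×10⁻³/(1.28×10⁻⁴ × 1.23) = 10.8 m/s
Around a high, pressure-gradient force acts outward with centrifugal, so Coriolis balances both:
fV = (1/ρ)|∂P/∂n| + V²/R  →  V² − fR·V + fR·V_g = 0
With fR = 1.28×10⁻⁴ × 913×10³ m = 116 m/s:
V = [fR − √((fR)² − 4 fR V_g)]/2 = [116 − √(116² − 4×116×10.8)]/2 = 12 m/s
Supergeostrophic (V > V_g = 10.8 m/s), as expected around a high.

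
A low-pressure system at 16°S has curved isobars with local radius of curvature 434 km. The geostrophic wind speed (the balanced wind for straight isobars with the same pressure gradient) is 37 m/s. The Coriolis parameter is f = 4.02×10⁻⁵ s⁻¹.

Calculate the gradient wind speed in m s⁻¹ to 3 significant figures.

Around a low, centrifugal force acts outward with Coriolis, so pressure-gradient force balances both:
(1/ρ)|∂P/∂n| = fV + V²/R  →  V² + fR·V − fR·V_g = 0
With fR = 4.02×10⁻⁵ × 434×10³ m = 17.4 m/s:
V = [−fR + √((fR)² + 4 fR V_g)]/2 = [−17.4 + √(17.4² + 4×17.4×37)]/2 = 18.1 m/s
Subgeostrophic (V < V_g = 37 m/s), as expected around a low.

18.1 m s⁻¹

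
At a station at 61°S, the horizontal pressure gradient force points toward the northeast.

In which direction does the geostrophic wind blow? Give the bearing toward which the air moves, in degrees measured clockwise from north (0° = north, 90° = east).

315°

The pressure-gradient force points toward the northeast (bearing 045°).
Geostrophic balance: in the Southern Hemisphere the Coriolis force deflects motion to the left, so the geostrophic wind blows 90° to the left of the pressure-gradient force (low pressure on the right).
Rotating 045° by 90° counterclockwise gives 315° — the wind blows toward the northwest.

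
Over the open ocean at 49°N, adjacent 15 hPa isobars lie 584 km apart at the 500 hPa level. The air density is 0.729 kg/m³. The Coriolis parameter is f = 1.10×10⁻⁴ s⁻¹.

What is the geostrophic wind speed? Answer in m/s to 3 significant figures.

Pressure gradient: |∂P/∂n| = 1500 Pa / 584000 m = 2.57×10⁻³ Pa/m
Geostrophic balance (pressure-gradient force = Coriolis force):
V_g = (1/(fρ)) |∂P/∂n| = 2.57×10⁻³ / (1.10×10⁻⁴ × 0.729) = 32.0 m/s

32.0 m/s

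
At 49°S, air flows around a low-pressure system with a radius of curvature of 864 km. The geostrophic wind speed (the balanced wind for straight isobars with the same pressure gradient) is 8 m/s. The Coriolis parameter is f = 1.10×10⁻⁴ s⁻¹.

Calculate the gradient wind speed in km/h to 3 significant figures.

26.7 km/h

Around a low, centrifugal force acts outward with Coriolis, so pressure-gradient force balances both:
(1/ρ)|∂P/∂n| = fV + V²/R  →  V² + fR·V − fR·V_g = 0
With fR = 1.10×10⁻⁴ × 864×10³ m = 95.0 m/s:
V = [−fR + √((fR)² + 4 fR V_g)]/2 = [−95.0 + √(95.0² + 4×95.0×8)]/2 = 7.42 m/s
Subgeostrophic (V < V_g = 8 m/s), as expected around a low.
Converting: 7.42 m/s × 3.6 = 26.7 km/h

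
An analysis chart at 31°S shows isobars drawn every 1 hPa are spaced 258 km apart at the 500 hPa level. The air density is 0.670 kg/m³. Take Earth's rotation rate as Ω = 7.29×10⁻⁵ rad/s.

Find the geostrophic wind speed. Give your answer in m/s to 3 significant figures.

7.70 m/s

Coriolis parameter at 31°S:
f = 2Ω sin φ = 2 × 7.29×10⁻⁵ × sin 31° = 7.51×10⁻⁵ s⁻¹
Pressure gradient: |∂P/∂n| = 100 Pa / 258000 m = 3.88×10⁻⁴ Pa/m
Geostrophic balance (pressure-gradient force = Coriolis force):
V_g = (1/(fρ)) |∂P/∂n| = 3.88×10⁻⁴ / (7.51×10⁻⁵ × 0.670) = 7.70 m/s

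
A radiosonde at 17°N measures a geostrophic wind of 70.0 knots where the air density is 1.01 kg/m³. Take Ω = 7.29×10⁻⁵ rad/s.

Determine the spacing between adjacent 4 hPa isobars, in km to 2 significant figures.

260 km

Coriolis parameter at 17°N:
f = 2Ω sin φ = 2 × 7.29×10⁻⁵ × sin 17° = 4.26×10⁻⁵ s⁻¹
Wind speed in SI: 70.0 knots = 36.0 m/s
Geostrophic balance rearranged: |∂P/∂n| = f ρ V_g
|∂P/∂n| = 4.26×10⁻⁵ × 1.01 × 36.0 = 1.55×10⁻³ Pa/m
Isobar spacing: Δn = ΔP/|∂P/∂n| = 400 Pa / 1.55×10⁻³ Pa/m = 257994 m ≈ 260 km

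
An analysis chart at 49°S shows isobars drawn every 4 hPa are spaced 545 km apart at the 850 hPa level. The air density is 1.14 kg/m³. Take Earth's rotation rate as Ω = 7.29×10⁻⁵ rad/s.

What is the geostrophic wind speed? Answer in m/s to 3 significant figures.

5.85 m/s

Coriolis parameter at 49°S:
f = 2Ω sin φ = 2 × 7.29×10⁻⁵ × sin 49° = 1.10×10⁻⁴ s⁻¹
Pressure gradient: |∂P/∂n| = 400 Pa / 545000 m = 7.34×10⁻⁴ Pa/m
Geostrophic balance (pressure-gradient force = Coriolis force):
V_g = (1/(fρ)) |∂P/∂n| = 7.34×10⁻⁴ / (1.10×10⁻⁴ × 1.14) = 5.85 m/s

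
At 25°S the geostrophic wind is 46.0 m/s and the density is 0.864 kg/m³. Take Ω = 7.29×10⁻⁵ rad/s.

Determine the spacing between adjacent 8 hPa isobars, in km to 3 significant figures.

Coriolis parameter at 25°S:
f = 2Ω sin φ = 2 × 7.29×10⁻⁵ × sin 25° = 6.16×10⁻⁵ s⁻¹
Geostrophic balance rearranged: |∂P/∂n| = f ρ V_g
|∂P/∂n| = 6.16×10⁻⁵ × 0.864 × 46.0 = 2.45×10⁻³ Pa/m
Isobar spacing: Δn = ΔP/|∂P/∂n| = 800 Pa / 2.45×10⁻³ Pa/m = 326673 m ≈ 327 km

327 km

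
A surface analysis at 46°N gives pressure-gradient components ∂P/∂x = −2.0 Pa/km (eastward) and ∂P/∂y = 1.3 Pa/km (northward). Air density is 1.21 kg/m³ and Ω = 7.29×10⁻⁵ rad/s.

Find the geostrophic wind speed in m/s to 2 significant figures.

19 m/s

Coriolis parameter at 46°N:
f = 2Ω sin φ = 2 × 7.29×10⁻⁵ × sin 46° = 1.05×10⁻⁴ s⁻¹
Component geostrophic relations (x east, y north):
u_g = −(1/(fρ)) ∂P/∂y,  v_g = (1/(fρ)) ∂P/∂x
u_g = −(1.3×10⁻³)/(1.05×10⁻⁴ × 1.21) = −10.2 m/s;  v_g = (−2.0×10⁻³)/(1.05×10⁻⁴ × 1.21) = −15.8 m/s
|V_g| = √(u_g² + v_g²) = 18.8 m/s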